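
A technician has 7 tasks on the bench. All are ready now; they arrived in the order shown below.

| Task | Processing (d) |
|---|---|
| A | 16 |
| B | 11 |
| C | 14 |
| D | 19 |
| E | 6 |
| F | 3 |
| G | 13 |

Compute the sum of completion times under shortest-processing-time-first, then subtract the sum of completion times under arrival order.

-104

SPT (increasing processing time): F E B G C A D.
F: 0→3
E: 3→9
B: 9→20
G: 20→33
C: 33→47
A: 47→63
D: 63→82
Sum = 3+9+20+33+47+63+82 = 257.
FIFO (arrival order): A B C D E F G.
A: 0→16
B: 16→27
C: 27→41
D: 41→60
E: 60→66
F: 66→69
G: 69→82
Sum = 16+27+41+60+66+69+82 = 361.
Difference = 257 − 361 = -104.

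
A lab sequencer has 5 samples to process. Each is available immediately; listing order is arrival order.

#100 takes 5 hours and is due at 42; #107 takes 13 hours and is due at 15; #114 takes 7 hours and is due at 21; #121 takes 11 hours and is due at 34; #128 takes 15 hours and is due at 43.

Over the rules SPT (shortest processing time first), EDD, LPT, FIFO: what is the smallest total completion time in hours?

SPT (increasing processing time): #100 #114 #121 #107 #128.
#100: 0→5
#114: 5→12
#121: 12→23
#107: 23→36
#128: 36→51
Sum = 5+12+23+36+51 = 127.
EDD (increasing due date): #107 #114 #121 #100 #128.
#107: 0→13
#114: 13→20
#121: 20→31
#100: 31→36
#128: 36→51
Sum = 13+20+31+36+51 = 151.
LPT (decreasing processing time): #128 #107 #121 #114 #100.
#128: 0→15
#107: 15→28
#121: 28→39
#114: 39→46
#100: 46→51
Sum = 15+28+39+46+51 = 179.
FIFO (arrival order): #100 #107 #114 #121 #128.
#100: 0→5
#107: 5→18
#114: 18→25
#121: 25→36
#128: 36→51
Sum = 5+18+25+36+51 = 135.
SPT 127, EDD 151, LPT 179, FIFO 135 → minimum 127.

127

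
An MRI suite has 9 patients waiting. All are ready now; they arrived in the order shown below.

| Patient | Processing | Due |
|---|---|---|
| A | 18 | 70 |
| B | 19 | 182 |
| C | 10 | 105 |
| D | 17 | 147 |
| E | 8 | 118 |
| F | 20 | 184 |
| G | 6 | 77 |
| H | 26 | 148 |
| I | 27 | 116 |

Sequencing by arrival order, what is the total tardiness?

FIFO (arrival order): A B C D E F G H I.
A: 0→18, due 70, tardiness 0
B: 18→37, due 182, tardiness 0
C: 37→47, due 105, tardiness 0
D: 47→64, due 147, tardiness 0
E: 64→72, due 118, tardiness 0
F: 72→92, due 184, tardiness 0
G: 92→98, due 77, tardiness 21
H: 98→124, due 148, tardiness 0
I: 124→151, due 116, tardiness 35
Sum = 0+0+0+0+0+0+21+0+35 = 56.

56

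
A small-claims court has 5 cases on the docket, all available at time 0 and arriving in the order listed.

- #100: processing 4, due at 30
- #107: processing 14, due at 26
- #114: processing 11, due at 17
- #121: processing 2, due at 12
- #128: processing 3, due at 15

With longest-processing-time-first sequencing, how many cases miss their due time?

LPT (decreasing processing time): #107 #114 #100 #128 #121.
#107: 0→14, due 26, tardiness 0
#114: 14→25, due 17, tardiness 8
#100: 25→29, due 30, tardiness 0
#128: 29→32, due 15, tardiness 17
#121: 32→34, due 12, tardiness 22
Late cases: 3.

3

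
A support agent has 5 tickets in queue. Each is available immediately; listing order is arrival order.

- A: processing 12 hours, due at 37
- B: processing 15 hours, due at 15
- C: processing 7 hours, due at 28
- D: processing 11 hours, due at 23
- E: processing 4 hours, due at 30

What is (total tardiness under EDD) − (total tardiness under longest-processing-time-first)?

EDD (increasing due date): B D C E A.
B: 0→15, due 15, tardiness 0
D: 15→26, due 23, tardiness 3
C: 26→33, due 28, tardiness 5
E: 33→37, due 30, tardiness 7
A: 37→49, due 37, tardiness 12
Sum = 0+3+5+7+12 = 27.
LPT (decreasing processing time): B A D C E.
B: 0→15, due 15, tardiness 0
A: 15→27, due 37, tardiness 0
D: 27→38, due 23, tardiness 15
C: 38→45, due 28, tardiness 17
E: 45→49, due 30, tardiness 19
Sum = 0+0+15+17+19 = 51.
Difference = 27 − 51 = -24.

-24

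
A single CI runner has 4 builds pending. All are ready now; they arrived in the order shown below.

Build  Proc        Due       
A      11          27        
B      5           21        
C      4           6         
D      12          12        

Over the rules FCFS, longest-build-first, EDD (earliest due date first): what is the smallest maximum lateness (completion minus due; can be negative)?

5

FIFO (arrival order): A B C D.
A: 0→11, due 27, lateness -16
B: 11→16, due 21, lateness -5
C: 16→20, due 6, lateness 14
D: 20→32, due 12, lateness 20
Maximum = 20.
LPT (decreasing processing time): D A B C.
D: 0→12, due 12, lateness 0
A: 12→23, due 27, lateness -4
B: 23→28, due 21, lateness 7
C: 28→32, due 6, lateness 26
Maximum = 26.
EDD (increasing due date): C D B A.
C: 0→4, due 6, lateness -2
D: 4→16, due 12, lateness 4
B: 16→21, due 21, lateness 0
A: 21→32, due 27, lateness 5
Maximum = 5.
FIFO 20, LPT 26, EDD 5 → minimum 5.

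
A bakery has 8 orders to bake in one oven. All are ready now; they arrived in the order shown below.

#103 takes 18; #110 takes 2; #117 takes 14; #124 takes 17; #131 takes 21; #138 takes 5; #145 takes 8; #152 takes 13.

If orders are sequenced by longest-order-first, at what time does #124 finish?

56

LPT (decreasing processing time): #131 #103 #124 #117 #152 #145 #138 #110.
#131: 0→21
#103: 21→39
#124: 39→56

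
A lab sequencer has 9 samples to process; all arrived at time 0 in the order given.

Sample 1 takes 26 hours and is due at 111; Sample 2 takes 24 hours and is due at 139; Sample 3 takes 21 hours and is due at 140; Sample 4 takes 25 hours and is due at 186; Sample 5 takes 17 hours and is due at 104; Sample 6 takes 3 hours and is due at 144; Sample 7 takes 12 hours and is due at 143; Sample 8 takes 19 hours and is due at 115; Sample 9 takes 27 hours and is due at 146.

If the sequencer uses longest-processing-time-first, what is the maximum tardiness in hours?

LPT (decreasing processing time): Sample 9 Sample 1 Sample 4 Sample 2 Sample 3 Sample 8 Sample 5 Sample 7 Sample 6.
Sample 9: 0→27, due 146, tardiness 0
Sample 1: 27→53, due 111, tardiness 0
Sample 4: 53→78, due 186, tardiness 0
Sample 2: 78→102, due 139, tardiness 0
Sample 3: 102→123, due 140, tardiness 0
Sample 8: 123→142, due 115, tardiness 27
Sample 5: 142→159, due 104, tardiness 55
Sample 7: 159→171, due 143, tardiness 28
Sample 6: 171→174, due 144, tardiness 30
Maximum = 55.

55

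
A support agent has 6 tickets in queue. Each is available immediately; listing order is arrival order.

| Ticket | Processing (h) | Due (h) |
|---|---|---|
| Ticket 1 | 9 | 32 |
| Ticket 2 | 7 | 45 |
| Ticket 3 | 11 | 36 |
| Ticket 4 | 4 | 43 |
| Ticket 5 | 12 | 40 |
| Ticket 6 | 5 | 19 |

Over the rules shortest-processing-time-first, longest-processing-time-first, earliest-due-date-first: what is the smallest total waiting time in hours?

90

SPT (increasing processing time): Ticket 4 Ticket 6 Ticket 2 Ticket 1 Ticket 3 Ticket 5.
Ticket 4: waits 0, runs 0→4
Ticket 6: waits 4, runs 4→9
Ticket 2: waits 9, runs 9→16
Ticket 1: waits 16, runs 16→25
Ticket 3: waits 25, runs 25→36
Ticket 5: waits 36, runs 36→48
Sum = 0+4+9+16+25+36 = 90.
LPT (decreasing processing time): Ticket 5 Ticket 3 Ticket 1 Ticket 2 Ticket 6 Ticket 4.
Ticket 5: waits 0, runs 0→12
Ticket 3: waits 12, runs 12→23
Ticket 1: waits 23, runs 23→32
Ticket 2: waits 32, runs 32→39
Ticket 6: waits 39, runs 39→44
Ticket 4: waits 44, runs 44→48
Sum = 0+12+23+32+39+44 = 150.
EDD (increasing due date): Ticket 6 Ticket 1 Ticket 3 Ticket 5 Ticket 4 Ticket 2.
Ticket 6: waits 0, runs 0→5
Ticket 1: waits 5, runs 5→14
Ticket 3: waits 14, runs 14→25
Ticket 5: waits 25, runs 25→37
Ticket 4: waits 37, runs 37→41
Ticket 2: waits 41, runs 41→48
Sum = 0+5+14+25+37+41 = 122.
SPT 90, LPT 150, EDD 122 → minimum 90.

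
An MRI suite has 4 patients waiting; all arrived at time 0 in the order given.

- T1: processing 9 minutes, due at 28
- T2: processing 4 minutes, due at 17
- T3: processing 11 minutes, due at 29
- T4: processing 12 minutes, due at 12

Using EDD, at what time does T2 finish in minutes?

16

EDD (increasing due date): T4 T2 T1 T3.
T4: 0→12
T2: 12→16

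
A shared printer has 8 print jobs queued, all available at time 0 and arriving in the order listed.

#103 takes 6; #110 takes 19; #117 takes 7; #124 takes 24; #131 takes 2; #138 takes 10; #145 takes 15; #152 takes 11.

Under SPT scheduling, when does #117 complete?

15

SPT (increasing processing time): #131 #103 #117 #138 #152 #145 #110 #124.
#131: 0→2
#103: 2→8
#117: 8→15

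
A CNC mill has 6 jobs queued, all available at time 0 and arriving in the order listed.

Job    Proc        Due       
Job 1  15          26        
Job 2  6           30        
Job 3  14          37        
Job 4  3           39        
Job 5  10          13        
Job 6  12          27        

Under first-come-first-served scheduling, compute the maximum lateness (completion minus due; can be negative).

FIFO (arrival order): Job 1 Job 2 Job 3 Job 4 Job 5 Job 6.
Job 1: 0→15, due 26, lateness -11
Job 2: 15→21, due 30, lateness -9
Job 3: 21→35, due 37, lateness -2
Job 4: 35→38, due 39, lateness -1
Job 5: 38→48, due 13, lateness 35
Job 6: 48→60, due 27, lateness 33
Maximum = 35.

35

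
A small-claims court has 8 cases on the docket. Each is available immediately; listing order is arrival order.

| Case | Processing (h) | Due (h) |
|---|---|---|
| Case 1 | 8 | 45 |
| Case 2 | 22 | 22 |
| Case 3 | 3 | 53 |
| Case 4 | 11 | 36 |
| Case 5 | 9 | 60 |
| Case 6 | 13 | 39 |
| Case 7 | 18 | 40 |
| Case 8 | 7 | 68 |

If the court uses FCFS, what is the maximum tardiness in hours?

44

FIFO (arrival order): Case 1 Case 2 Case 3 Case 4 Case 5 Case 6 Case 7 Case 8.
Case 1: 0→8, due 45, tardiness 0
Case 2: 8→30, due 22, tardiness 8
Case 3: 30→33, due 53, tardiness 0
Case 4: 33→44, due 36, tardiness 8
Case 5: 44→53, due 60, tardiness 0
Case 6: 53→66, due 39, tardiness 27
Case 7: 66→84, due 40, tardiness 44
Case 8: 84→91, due 68, tardiness 23
Maximum = 44.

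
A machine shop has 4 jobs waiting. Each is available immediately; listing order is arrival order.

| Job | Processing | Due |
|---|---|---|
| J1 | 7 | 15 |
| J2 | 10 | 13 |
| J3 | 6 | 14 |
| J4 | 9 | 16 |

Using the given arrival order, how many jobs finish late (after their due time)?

3

FIFO (arrival order): J1 J2 J3 J4.
J1: 0→7, due 15, tardiness 0
J2: 7→17, due 13, tardiness 4
J3: 17→23, due 14, tardiness 9
J4: 23→32, due 16, tardiness 16
Late jobs: 3.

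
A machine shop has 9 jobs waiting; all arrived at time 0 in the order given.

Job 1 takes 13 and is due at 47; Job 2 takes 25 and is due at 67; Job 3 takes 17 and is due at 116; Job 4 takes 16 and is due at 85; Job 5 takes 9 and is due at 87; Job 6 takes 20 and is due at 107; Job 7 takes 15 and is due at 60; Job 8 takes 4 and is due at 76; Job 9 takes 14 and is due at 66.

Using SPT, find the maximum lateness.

66

SPT (increasing processing time): Job 8 Job 5 Job 1 Job 9 Job 7 Job 4 Job 3 Job 6 Job 2.
Job 8: 0→4, due 76, lateness -72
Job 5: 4→13, due 87, lateness -74
Job 1: 13→26, due 47, lateness -21
Job 9: 26→40, due 66, lateness -26
Job 7: 40→55, due 60, lateness -5
Job 4: 55→71, due 85, lateness -14
Job 3: 71→88, due 116, lateness -28
Job 6: 88→108, due 107, lateness 1
Job 2: 108→133, due 67, lateness 66
Maximum = 66.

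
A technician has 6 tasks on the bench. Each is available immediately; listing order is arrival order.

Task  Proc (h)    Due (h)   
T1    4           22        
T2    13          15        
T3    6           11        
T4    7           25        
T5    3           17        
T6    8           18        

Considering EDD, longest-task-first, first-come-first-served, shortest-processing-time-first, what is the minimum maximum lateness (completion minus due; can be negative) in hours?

EDD (increasing due date): T3 T2 T5 T6 T1 T4.
T3: 0→6, due 11, lateness -5
T2: 6→19, due 15, lateness 4
T5: 19→22, due 17, lateness 5
T6: 22→30, due 18, lateness 12
T1: 30→34, due 22, lateness 12
T4: 34→41, due 25, lateness 16
Maximum = 16.
LPT (decreasing processing time): T2 T6 T4 T3 T1 T5.
T2: 0→13, due 15, lateness -2
T6: 13→21, due 18, lateness 3
T4: 21→28, due 25, lateness 3
T3: 28→34, due 11, lateness 23
T1: 34→38, due 22, lateness 16
T5: 38→41, due 17, lateness 24
Maximum = 24.
FIFO (arrival order): T1 T2 T3 T4 T5 T6.
T1: 0→4, due 22, lateness -18
T2: 4→17, due 15, lateness 2
T3: 17→23, due 11, lateness 12
T4: 23→30, due 25, lateness 5
T5: 30→33, due 17, lateness 16
T6: 33→41, due 18, lateness 23
Maximum = 23.
SPT (increasing processing time): T5 T1 T3 T4 T6 T2.
T5: 0→3, due 17, lateness -14
T1: 3→7, due 22, lateness -15
T3: 7→13, due 11, lateness 2
T4: 13→20, due 25, lateness -5
T6: 20→28, due 18, lateness 10
T2: 28→41, due 15, lateness 26
Maximum = 26.
EDD 16, LPT 24, FIFO 23, SPT 26 → minimum 16.

16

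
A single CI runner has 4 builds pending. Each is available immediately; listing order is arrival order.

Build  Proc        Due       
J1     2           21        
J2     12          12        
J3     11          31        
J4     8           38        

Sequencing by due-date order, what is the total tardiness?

0

EDD (increasing due date): J2 J1 J3 J4.
J2: 0→12, due 12, tardiness 0
J1: 12→14, due 21, tardiness 0
J3: 14→25, due 31, tardiness 0
J4: 25→33, due 38, tardiness 0
Sum = 0+0+0+0 = 0.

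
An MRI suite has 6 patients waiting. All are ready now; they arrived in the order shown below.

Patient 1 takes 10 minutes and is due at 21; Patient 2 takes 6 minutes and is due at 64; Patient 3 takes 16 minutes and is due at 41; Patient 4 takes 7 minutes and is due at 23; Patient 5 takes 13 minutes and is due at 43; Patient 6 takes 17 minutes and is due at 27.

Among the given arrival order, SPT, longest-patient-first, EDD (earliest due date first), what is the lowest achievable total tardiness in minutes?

41

FIFO (arrival order): Patient 1 Patient 2 Patient 3 Patient 4 Patient 5 Patient 6.
Patient 1: 0→10, due 21, tardiness 0
Patient 2: 10→16, due 64, tardiness 0
Patient 3: 16→32, due 41, tardiness 0
Patient 4: 32→39, due 23, tardiness 16
Patient 5: 39→52, due 43, tardiness 9
Patient 6: 52→69, due 27, tardiness 42
Sum = 0+0+0+16+9+42 = 67.
SPT (increasing processing time): Patient 2 Patient 4 Patient 1 Patient 5 Patient 3 Patient 6.
Patient 2: 0→6, due 64, tardiness 0
Patient 4: 6→13, due 23, tardiness 0
Patient 1: 13→23, due 21, tardiness 2
Patient 5: 23→36, due 43, tardiness 0
Patient 3: 36→52, due 41, tardiness 11
Patient 6: 52→69, due 27, tardiness 42
Sum = 0+0+2+0+11+42 = 55.
LPT (decreasing processing time): Patient 6 Patient 3 Patient 5 Patient 1 Patient 4 Patient 2.
Patient 6: 0→17, due 27, tardiness 0
Patient 3: 17→33, due 41, tardiness 0
Patient 5: 33→46, due 43, tardiness 3
Patient 1: 46→56, due 21, tardiness 35
Patient 4: 56→63, due 23, tardiness 40
Patient 2: 63→69, due 64, tardiness 5
Sum = 0+0+3+35+40+5 = 83.
EDD (increasing due date): Patient 1 Patient 4 Patient 6 Patient 3 Patient 5 Patient 2.
Patient 1: 0→10, due 21, tardiness 0
Patient 4: 10→17, due 23, tardiness 0
Patient 6: 17→34, due 27, tardiness 7
Patient 3: 34→50, due 41, tardiness 9
Patient 5: 50→63, due 43, tardiness 20
Patient 2: 63→69, due 64, tardiness 5
Sum = 0+0+7+9+20+5 = 41.
FIFO 67, SPT 55, LPT 83, EDD 41 → minimum 41.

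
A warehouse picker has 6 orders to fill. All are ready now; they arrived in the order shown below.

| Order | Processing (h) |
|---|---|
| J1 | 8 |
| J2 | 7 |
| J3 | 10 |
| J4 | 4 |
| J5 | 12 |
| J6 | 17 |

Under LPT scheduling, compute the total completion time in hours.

244

LPT (decreasing processing time): J6 J5 J3 J1 J2 J4.
J6: 0→17
J5: 17→29
J3: 29→39
J1: 39→47
J2: 47→54
J4: 54→58
Sum = 17+29+39+47+54+58 = 244.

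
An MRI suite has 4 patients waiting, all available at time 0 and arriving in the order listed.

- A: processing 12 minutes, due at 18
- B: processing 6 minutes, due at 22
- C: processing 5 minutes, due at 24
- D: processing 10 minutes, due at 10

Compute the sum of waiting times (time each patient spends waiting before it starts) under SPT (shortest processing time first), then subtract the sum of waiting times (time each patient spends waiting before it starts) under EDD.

-23

SPT (increasing processing time): C B D A.
C: waits 0, runs 0→5
B: waits 5, runs 5→11
D: waits 11, runs 11→21
A: waits 21, runs 21→33
Sum = 0+5+11+21 = 37.
EDD (increasing due date): D A B C.
D: waits 0, runs 0→10
A: waits 10, runs 10→22
B: waits 22, runs 22→28
C: waits 28, runs 28→33
Sum = 0+10+22+28 = 60.
Difference = 37 − 60 = -23.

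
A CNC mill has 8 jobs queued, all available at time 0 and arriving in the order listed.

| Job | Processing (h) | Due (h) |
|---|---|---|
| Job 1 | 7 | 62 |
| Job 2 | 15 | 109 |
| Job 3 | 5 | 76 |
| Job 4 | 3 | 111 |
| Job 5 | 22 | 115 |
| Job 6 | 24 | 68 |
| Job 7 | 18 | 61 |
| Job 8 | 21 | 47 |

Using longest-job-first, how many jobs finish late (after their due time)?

LPT (decreasing processing time): Job 6 Job 5 Job 8 Job 7 Job 2 Job 1 Job 3 Job 4.
Job 6: 0→24, due 68, tardiness 0
Job 5: 24→46, due 115, tardiness 0
Job 8: 46→67, due 47, tardiness 20
Job 7: 67→85, due 61, tardiness 24
Job 2: 85→100, due 109, tardiness 0
Job 1: 100→107, due 62, tardiness 45
Job 3: 107→112, due 76, tardiness 36
Job 4: 112→115, due 111, tardiness 4
Late jobs: 5.

5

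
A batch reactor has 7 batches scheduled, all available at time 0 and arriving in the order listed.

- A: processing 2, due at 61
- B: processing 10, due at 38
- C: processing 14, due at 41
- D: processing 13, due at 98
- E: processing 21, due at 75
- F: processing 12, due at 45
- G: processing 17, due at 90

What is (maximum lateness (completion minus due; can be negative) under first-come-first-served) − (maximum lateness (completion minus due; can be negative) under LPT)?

-22

FIFO (arrival order): A B C D E F G.
A: 0→2, due 61, lateness -59
B: 2→12, due 38, lateness -26
C: 12→26, due 41, lateness -15
D: 26→39, due 98, lateness -59
E: 39→60, due 75, lateness -15
F: 60→72, due 45, lateness 27
G: 72→89, due 90, lateness -1
Maximum = 27.
LPT (decreasing processing time): E G C D F B A.
E: 0→21, due 75, lateness -54
G: 21→38, due 90, lateness -52
C: 38→52, due 41, lateness 11
D: 52→65, due 98, lateness -33
F: 65→77, due 45, lateness 32
B: 77→87, due 38, lateness 49
A: 87→89, due 61, lateness 28
Maximum = 49.
Difference = 27 − 49 = -22.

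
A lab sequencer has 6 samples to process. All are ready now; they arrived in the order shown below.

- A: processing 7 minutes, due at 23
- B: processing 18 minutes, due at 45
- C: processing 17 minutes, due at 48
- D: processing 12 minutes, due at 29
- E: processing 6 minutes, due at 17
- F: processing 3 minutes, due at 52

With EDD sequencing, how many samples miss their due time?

2

EDD (increasing due date): E A D B C F.
E: 0→6, due 17, tardiness 0
A: 6→13, due 23, tardiness 0
D: 13→25, due 29, tardiness 0
B: 25→43, due 45, tardiness 0
C: 43→60, due 48, tardiness 12
F: 60→63, due 52, tardiness 11
Late samples: 2.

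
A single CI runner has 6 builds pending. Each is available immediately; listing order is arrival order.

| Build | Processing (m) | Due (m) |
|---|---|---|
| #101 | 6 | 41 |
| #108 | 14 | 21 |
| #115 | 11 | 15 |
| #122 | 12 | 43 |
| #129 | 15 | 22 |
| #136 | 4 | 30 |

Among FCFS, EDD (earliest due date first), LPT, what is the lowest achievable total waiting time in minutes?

158

FIFO (arrival order): #101 #108 #115 #122 #129 #136.
#101: waits 0, runs 0→6
#108: waits 6, runs 6→20
#115: waits 20, runs 20→31
#122: waits 31, runs 31→43
#129: waits 43, runs 43→58
#136: waits 58, runs 58→62
Sum = 0+6+20+31+43+58 = 158.
EDD (increasing due date): #115 #108 #129 #136 #101 #122.
#115: waits 0, runs 0→11
#108: waits 11, runs 11→25
#129: waits 25, runs 25→40
#136: waits 40, runs 40→44
#101: waits 44, runs 44→50
#122: waits 50, runs 50→62
Sum = 0+11+25+40+44+50 = 170.
LPT (decreasing processing time): #129 #108 #122 #115 #101 #136.
#129: waits 0, runs 0→15
#108: waits 15, runs 15→29
#122: waits 29, runs 29→41
#115: waits 41, runs 41→52
#101: waits 52, runs 52→58
#136: waits 58, runs 58→62
Sum = 0+15+29+41+52+58 = 195.
FIFO 158, EDD 170, LPT 195 → minimum 158.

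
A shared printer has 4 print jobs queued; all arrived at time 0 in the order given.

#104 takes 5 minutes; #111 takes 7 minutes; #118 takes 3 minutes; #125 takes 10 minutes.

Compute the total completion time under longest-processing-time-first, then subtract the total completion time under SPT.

23

LPT (decreasing processing time): #125 #111 #104 #118.
#125: 0→10
#111: 10→17
#104: 17→22
#118: 22→25
Sum = 10+17+22+25 = 74.
SPT (increasing processing time): #118 #104 #111 #125.
#118: 0→3
#104: 3→8
#111: 8→15
#125: 15→25
Sum = 3+8+15+25 = 51.
Difference = 74 − 51 = 23.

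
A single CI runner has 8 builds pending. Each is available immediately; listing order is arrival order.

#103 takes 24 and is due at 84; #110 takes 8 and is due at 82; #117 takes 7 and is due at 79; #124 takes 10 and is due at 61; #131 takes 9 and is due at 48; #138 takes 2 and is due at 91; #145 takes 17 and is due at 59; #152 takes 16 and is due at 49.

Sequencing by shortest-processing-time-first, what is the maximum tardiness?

10

SPT (increasing processing time): #138 #117 #110 #131 #124 #152 #145 #103.
#138: 0→2, due 91, tardiness 0
#117: 2→9, due 79, tardiness 0
#110: 9→17, due 82, tardiness 0
#131: 17→26, due 48, tardiness 0
#124: 26→36, due 61, tardiness 0
#152: 36→52, due 49, tardiness 3
#145: 52→69, due 59, tardiness 10
#103: 69→93, due 84, tardiness 9
Maximum = 10.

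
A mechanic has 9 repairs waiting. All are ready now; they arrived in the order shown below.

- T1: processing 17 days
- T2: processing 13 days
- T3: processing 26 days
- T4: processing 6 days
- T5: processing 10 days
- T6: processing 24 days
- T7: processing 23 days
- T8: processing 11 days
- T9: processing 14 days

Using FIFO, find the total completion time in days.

FIFO (arrival order): T1 T2 T3 T4 T5 T6 T7 T8 T9.
T1: 0→17
T2: 17→30
T3: 30→56
T4: 56→62
T5: 62→72
T6: 72→96
T7: 96→119
T8: 119→130
T9: 130→144
Sum = 17+30+56+62+72+96+119+130+144 = 726.

726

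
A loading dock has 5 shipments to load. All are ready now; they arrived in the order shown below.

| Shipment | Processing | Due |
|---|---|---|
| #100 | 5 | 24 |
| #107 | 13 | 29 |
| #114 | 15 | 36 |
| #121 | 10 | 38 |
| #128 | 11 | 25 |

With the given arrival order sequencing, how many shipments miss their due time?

FIFO (arrival order): #100 #107 #114 #121 #128.
#100: 0→5, due 24, tardiness 0
#107: 5→18, due 29, tardiness 0
#114: 18→33, due 36, tardiness 0
#121: 33→43, due 38, tardiness 5
#128: 43→54, due 25, tardiness 29
Late shipments: 2.

2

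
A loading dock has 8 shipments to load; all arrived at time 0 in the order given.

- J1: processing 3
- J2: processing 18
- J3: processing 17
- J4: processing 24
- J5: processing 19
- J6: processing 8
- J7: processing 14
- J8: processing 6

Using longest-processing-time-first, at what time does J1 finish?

109

LPT (decreasing processing time): J4 J5 J2 J3 J7 J6 J8 J1.
J4: 0→24
J5: 24→43
J2: 43→61
J3: 61→78
J7: 78→92
J6: 92→100
J8: 100→106
J1: 106→109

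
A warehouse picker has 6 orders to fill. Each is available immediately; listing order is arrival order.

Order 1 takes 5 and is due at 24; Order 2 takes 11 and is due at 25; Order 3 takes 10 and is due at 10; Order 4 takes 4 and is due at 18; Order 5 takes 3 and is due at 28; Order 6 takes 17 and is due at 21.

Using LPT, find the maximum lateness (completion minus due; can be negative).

29

LPT (decreasing processing time): Order 6 Order 2 Order 3 Order 1 Order 4 Order 5.
Order 6: 0→17, due 21, lateness -4
Order 2: 17→28, due 25, lateness 3
Order 3: 28→38, due 10, lateness 28
Order 1: 38→43, due 24, lateness 19
Order 4: 43→47, due 18, lateness 29
Order 5: 47→50, due 28, lateness 22
Maximum = 29.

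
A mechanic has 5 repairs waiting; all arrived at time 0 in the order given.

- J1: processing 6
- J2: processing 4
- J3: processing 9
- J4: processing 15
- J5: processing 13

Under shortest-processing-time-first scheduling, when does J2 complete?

4

SPT (increasing processing time): J2 J1 J3 J5 J4.
J2: 0→4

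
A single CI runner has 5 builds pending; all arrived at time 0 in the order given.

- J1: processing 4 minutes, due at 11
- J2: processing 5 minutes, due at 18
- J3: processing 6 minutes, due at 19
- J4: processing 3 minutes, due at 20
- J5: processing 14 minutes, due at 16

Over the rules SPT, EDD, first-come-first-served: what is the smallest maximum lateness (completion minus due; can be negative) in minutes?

SPT (increasing processing time): J4 J1 J2 J3 J5.
J4: 0→3, due 20, lateness -17
J1: 3→7, due 11, lateness -4
J2: 7→12, due 18, lateness -6
J3: 12→18, due 19, lateness -1
J5: 18→32, due 16, lateness 16
Maximum = 16.
EDD (increasing due date): J1 J5 J2 J3 J4.
J1: 0→4, due 11, lateness -7
J5: 4→18, due 16, lateness 2
J2: 18→23, due 18, lateness 5
J3: 23→29, due 19, lateness 10
J4: 29→32, due 20, lateness 12
Maximum = 12.
FIFO (arrival order): J1 J2 J3 J4 J5.
J1: 0→4, due 11, lateness -7
J2: 4→9, due 18, lateness -9
J3: 9→15, due 19, lateness -4
J4: 15→18, due 20, lateness -2
J5: 18→32, due 16, lateness 16
Maximum = 16.
SPT 16, EDD 12, FIFO 16 → minimum 12.

12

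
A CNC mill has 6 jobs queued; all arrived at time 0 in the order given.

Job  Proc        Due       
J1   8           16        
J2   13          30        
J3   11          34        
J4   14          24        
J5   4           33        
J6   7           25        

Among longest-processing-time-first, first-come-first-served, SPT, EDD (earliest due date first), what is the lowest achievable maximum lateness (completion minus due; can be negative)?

LPT (decreasing processing time): J4 J2 J3 J1 J6 J5.
J4: 0→14, due 24, lateness -10
J2: 14→27, due 30, lateness -3
J3: 27→38, due 34, lateness 4
J1: 38→46, due 16, lateness 30
J6: 46→53, due 25, lateness 28
J5: 53→57, due 33, lateness 24
Maximum = 30.
FIFO (arrival order): J1 J2 J3 J4 J5 J6.
J1: 0→8, due 16, lateness -8
J2: 8→21, due 30, lateness -9
J3: 21→32, due 34, lateness -2
J4: 32→46, due 24, lateness 22
J5: 46→50, due 33, lateness 17
J6: 50→57, due 25, lateness 32
Maximum = 32.
SPT (increasing processing time): J5 J6 J1 J3 J2 J4.
J5: 0→4, due 33, lateness -29
J6: 4→11, due 25, lateness -14
J1: 11→19, due 16, lateness 3
J3: 19→30, due 34, lateness -4
J2: 30→43, due 30, lateness 13
J4: 43→57, due 24, lateness 33
Maximum = 33.
EDD (increasing due date): J1 J4 J6 J2 J5 J3.
J1: 0→8, due 16, lateness -8
J4: 8→22, due 24, lateness -2
J6: 22→29, due 25, lateness 4
J2: 29→42, due 30, lateness 12
J5: 42→46, due 33, lateness 13
J3: 46→57, due 34, lateness 23
Maximum = 23.
LPT 30, FIFO 32, SPT 33, EDD 23 → minimum 23.

23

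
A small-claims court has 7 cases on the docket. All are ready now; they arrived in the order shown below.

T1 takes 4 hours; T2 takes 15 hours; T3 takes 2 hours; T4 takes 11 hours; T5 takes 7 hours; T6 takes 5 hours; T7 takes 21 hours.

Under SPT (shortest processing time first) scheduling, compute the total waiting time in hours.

110

SPT (increasing processing time): T3 T1 T6 T5 T4 T2 T7.
T3: waits 0, runs 0→2
T1: waits 2, runs 2→6
T6: waits 6, runs 6→11
T5: waits 11, runs 11→18
T4: waits 18, runs 18→29
T2: waits 29, runs 29→44
T7: waits 44, runs 44→65
Sum = 0+2+6+11+18+29+44 = 110.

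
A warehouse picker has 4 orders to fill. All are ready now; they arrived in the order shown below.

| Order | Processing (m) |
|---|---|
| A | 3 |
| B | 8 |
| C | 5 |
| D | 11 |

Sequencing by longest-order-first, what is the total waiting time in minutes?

LPT (decreasing processing time): D B C A.
D: waits 0, runs 0→11
B: waits 11, runs 11→19
C: waits 19, runs 19→24
A: waits 24, runs 24→27
Sum = 0+11+19+24 = 54.

54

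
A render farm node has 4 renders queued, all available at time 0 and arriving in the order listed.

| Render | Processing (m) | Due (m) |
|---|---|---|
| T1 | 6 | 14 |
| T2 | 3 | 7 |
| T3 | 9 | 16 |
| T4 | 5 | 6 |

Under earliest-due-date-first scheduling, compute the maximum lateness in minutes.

EDD (increasing due date): T4 T2 T1 T3.
T4: 0→5, due 6, lateness -1
T2: 5→8, due 7, lateness 1
T1: 8→14, due 14, lateness 0
T3: 14→23, due 16, lateness 7
Maximum = 7.

7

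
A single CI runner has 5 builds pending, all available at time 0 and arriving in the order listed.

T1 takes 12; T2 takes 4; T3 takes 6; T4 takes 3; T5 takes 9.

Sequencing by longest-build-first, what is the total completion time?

LPT (decreasing processing time): T1 T5 T3 T2 T4.
T1: 0→12
T5: 12→21
T3: 21→27
T2: 27→31
T4: 31→34
Sum = 12+21+27+31+34 = 125.

125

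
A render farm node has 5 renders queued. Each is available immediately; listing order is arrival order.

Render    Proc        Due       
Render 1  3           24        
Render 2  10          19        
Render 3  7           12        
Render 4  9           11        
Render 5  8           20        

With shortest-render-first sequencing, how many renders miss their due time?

2

SPT (increasing processing time): Render 1 Render 3 Render 5 Render 4 Render 2.
Render 1: 0→3, due 24, tardiness 0
Render 3: 3→10, due 12, tardiness 0
Render 5: 10→18, due 20, tardiness 0
Render 4: 18→27, due 11, tardiness 16
Render 2: 27→37, due 19, tardiness 18
Late renders: 2.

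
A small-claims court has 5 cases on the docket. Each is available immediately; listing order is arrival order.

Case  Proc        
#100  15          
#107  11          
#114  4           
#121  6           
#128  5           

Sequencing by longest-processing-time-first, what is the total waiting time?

LPT (decreasing processing time): #100 #107 #121 #128 #114.
#100: waits 0, runs 0→15
#107: waits 15, runs 15→26
#121: waits 26, runs 26→32
#128: waits 32, runs 32→37
#114: waits 37, runs 37→41
Sum = 0+15+26+32+37 = 110.

110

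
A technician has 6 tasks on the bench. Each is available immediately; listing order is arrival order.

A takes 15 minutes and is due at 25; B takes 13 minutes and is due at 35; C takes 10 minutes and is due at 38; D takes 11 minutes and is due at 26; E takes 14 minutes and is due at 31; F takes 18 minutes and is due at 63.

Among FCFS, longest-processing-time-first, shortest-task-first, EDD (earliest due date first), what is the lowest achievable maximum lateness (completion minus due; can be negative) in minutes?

FIFO (arrival order): A B C D E F.
A: 0→15, due 25, lateness -10
B: 15→28, due 35, lateness -7
C: 28→38, due 38, lateness 0
D: 38→49, due 26, lateness 23
E: 49→63, due 31, lateness 32
F: 63→81, due 63, lateness 18
Maximum = 32.
LPT (decreasing processing time): F A E B D C.
F: 0→18, due 63, lateness -45
A: 18→33, due 25, lateness 8
E: 33→47, due 31, lateness 16
B: 47→60, due 35, lateness 25
D: 60→71, due 26, lateness 45
C: 71→81, due 38, lateness 43
Maximum = 45.
SPT (increasing processing time): C D B E A F.
C: 0→10, due 38, lateness -28
D: 10→21, due 26, lateness -5
B: 21→34, due 35, lateness -1
E: 34→48, due 31, lateness 17
A: 48→63, due 25, lateness 38
F: 63→81, due 63, lateness 18
Maximum = 38.
EDD (increasing due date): A D E B C F.
A: 0→15, due 25, lateness -10
D: 15→26, due 26, lateness 0
E: 26→40, due 31, lateness 9
B: 40→53, due 35, lateness 18
C: 53→63, due 38, lateness 25
F: 63→81, due 63, lateness 18
Maximum = 25.
FIFO 32, LPT 45, SPT 38, EDD 25 → minimum 25.

25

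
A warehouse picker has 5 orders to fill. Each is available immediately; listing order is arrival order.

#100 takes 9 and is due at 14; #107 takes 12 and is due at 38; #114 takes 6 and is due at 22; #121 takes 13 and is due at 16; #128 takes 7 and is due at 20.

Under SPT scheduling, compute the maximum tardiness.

31

SPT (increasing processing time): #114 #128 #100 #107 #121.
#114: 0→6, due 22, tardiness 0
#128: 6→13, due 20, tardiness 0
#100: 13→22, due 14, tardiness 8
#107: 22→34, due 38, tardiness 0
#121: 34→47, due 16, tardiness 31
Maximum = 31.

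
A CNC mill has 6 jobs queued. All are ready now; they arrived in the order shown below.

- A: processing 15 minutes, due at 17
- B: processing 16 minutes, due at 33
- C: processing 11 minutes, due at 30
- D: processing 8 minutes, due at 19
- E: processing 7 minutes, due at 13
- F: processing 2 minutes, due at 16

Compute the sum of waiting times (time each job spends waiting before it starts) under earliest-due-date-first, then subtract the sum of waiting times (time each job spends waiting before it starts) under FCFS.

-80

EDD (increasing due date): E F A D C B.
E: waits 0, runs 0→7
F: waits 7, runs 7→9
A: waits 9, runs 9→24
D: waits 24, runs 24→32
C: waits 32, runs 32→43
B: waits 43, runs 43→59
Sum = 0+7+9+24+32+43 = 115.
FIFO (arrival order): A B C D E F.
A: waits 0, runs 0→15
B: waits 15, runs 15→31
C: waits 31, runs 31→42
D: waits 42, runs 42→50
E: waits 50, runs 50→57
F: waits 57, runs 57→59
Sum = 0+15+31+42+50+57 = 195.
Difference = 115 − 195 = -80.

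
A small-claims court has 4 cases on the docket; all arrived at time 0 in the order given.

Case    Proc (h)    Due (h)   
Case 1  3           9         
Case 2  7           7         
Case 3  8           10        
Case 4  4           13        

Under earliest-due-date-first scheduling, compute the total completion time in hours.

EDD (increasing due date): Case 2 Case 1 Case 3 Case 4.
Case 2: 0→7
Case 1: 7→10
Case 3: 10→18
Case 4: 18→22
Sum = 7+10+18+22 = 57.

57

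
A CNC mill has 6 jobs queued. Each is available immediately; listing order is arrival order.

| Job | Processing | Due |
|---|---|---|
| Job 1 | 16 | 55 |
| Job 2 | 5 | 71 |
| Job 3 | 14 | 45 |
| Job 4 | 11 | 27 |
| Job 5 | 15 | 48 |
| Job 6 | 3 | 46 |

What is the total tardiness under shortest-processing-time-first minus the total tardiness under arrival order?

SPT (increasing processing time): Job 6 Job 2 Job 4 Job 3 Job 5 Job 1.
Job 6: 0→3, due 46, tardiness 0
Job 2: 3→8, due 71, tardiness 0
Job 4: 8→19, due 27, tardiness 0
Job 3: 19→33, due 45, tardiness 0
Job 5: 33→48, due 48, tardiness 0
Job 1: 48→64, due 55, tardiness 9
Sum = 0+0+0+0+0+9 = 9.
FIFO (arrival order): Job 1 Job 2 Job 3 Job 4 Job 5 Job 6.
Job 1: 0→16, due 55, tardiness 0
Job 2: 16→21, due 71, tardiness 0
Job 3: 21→35, due 45, tardiness 0
Job 4: 35→46, due 27, tardiness 19
Job 5: 46→61, due 48, tardiness 13
Job 6: 61→64, due 46, tardiness 18
Sum = 0+0+0+19+13+18 = 50.
Difference = 9 − 50 = -41.

-41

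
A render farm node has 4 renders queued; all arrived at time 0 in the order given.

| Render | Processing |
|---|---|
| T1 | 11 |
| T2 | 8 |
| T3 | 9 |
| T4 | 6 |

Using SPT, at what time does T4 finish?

SPT (increasing processing time): T4 T2 T3 T1.
T4: 0→6

6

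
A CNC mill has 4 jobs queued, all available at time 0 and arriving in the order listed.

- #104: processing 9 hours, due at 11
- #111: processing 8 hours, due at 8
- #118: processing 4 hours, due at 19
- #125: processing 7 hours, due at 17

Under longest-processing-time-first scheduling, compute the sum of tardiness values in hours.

25

LPT (decreasing processing time): #104 #111 #125 #118.
#104: 0→9, due 11, tardiness 0
#111: 9→17, due 8, tardiness 9
#125: 17→24, due 17, tardiness 7
#118: 24→28, due 19, tardiness 9
Sum = 0+9+7+9 = 25.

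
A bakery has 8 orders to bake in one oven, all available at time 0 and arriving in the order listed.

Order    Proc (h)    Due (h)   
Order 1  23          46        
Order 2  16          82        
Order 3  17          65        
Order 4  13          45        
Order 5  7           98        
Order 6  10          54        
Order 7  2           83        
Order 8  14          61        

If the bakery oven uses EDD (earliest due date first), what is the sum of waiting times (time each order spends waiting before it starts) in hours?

420

EDD (increasing due date): Order 4 Order 1 Order 6 Order 8 Order 3 Order 2 Order 7 Order 5.
Order 4: waits 0, runs 0→13
Order 1: waits 13, runs 13→36
Order 6: waits 36, runs 36→46
Order 8: waits 46, runs 46→60
Order 3: waits 60, runs 60→77
Order 2: waits 77, runs 77→93
Order 7: waits 93, runs 93→95
Order 5: waits 95, runs 95→102
Sum = 0+13+36+46+60+77+93+95 = 420.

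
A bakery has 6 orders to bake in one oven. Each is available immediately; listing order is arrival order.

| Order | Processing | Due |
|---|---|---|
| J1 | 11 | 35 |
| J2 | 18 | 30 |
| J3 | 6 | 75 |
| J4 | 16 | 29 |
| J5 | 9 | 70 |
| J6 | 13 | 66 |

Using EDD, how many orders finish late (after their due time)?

2

EDD (increasing due date): J4 J2 J1 J6 J5 J3.
J4: 0→16, due 29, tardiness 0
J2: 16→34, due 30, tardiness 4
J1: 34→45, due 35, tardiness 10
J6: 45→58, due 66, tardiness 0
J5: 58→67, due 70, tardiness 0
J3: 67→73, due 75, tardiness 0
Late orders: 2.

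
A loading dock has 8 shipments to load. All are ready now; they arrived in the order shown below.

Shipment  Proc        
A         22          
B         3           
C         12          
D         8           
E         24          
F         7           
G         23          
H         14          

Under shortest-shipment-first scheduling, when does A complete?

66

SPT (increasing processing time): B F D C H A G E.
B: 0→3
F: 3→10
D: 10→18
C: 18→30
H: 30→44
A: 44→66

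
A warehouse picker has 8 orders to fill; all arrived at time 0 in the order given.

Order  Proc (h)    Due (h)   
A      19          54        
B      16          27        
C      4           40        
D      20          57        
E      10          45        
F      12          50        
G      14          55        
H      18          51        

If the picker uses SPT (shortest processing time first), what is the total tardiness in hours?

147

SPT (increasing processing time): C E F G B H A D.
C: 0→4, due 40, tardiness 0
E: 4→14, due 45, tardiness 0
F: 14→26, due 50, tardiness 0
G: 26→40, due 55, tardiness 0
B: 40→56, due 27, tardiness 29
H: 56→74, due 51, tardiness 23
A: 74→93, due 54, tardiness 39
D: 93→113, due 57, tardiness 56
Sum = 0+0+0+0+29+23+39+56 = 147.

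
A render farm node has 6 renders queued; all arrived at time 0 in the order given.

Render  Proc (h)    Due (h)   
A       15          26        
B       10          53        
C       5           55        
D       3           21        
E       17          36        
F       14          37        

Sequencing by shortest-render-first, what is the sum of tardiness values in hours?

49

SPT (increasing processing time): D C B F A E.
D: 0→3, due 21, tardiness 0
C: 3→8, due 55, tardiness 0
B: 8→18, due 53, tardiness 0
F: 18→32, due 37, tardiness 0
A: 32→47, due 26, tardiness 21
E: 47→64, due 36, tardiness 28
Sum = 0+0+0+0+21+28 = 49.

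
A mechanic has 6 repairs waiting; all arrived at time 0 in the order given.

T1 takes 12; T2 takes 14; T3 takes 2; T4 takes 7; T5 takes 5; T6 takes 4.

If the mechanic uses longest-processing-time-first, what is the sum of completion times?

197

LPT (decreasing processing time): T2 T1 T4 T5 T6 T3.
T2: 0→14
T1: 14→26
T4: 26→33
T5: 33→38
T6: 38→42
T3: 42→44
Sum = 14+26+33+38+42+44 = 197.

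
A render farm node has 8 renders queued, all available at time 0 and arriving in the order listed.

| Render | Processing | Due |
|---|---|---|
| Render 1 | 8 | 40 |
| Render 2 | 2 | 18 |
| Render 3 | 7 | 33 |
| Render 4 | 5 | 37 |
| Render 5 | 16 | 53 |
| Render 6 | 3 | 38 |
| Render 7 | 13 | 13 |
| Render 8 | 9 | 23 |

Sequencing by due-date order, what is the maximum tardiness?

10

EDD (increasing due date): Render 7 Render 2 Render 8 Render 3 Render 4 Render 6 Render 1 Render 5.
Render 7: 0→13, due 13, tardiness 0
Render 2: 13→15, due 18, tardiness 0
Render 8: 15→24, due 23, tardiness 1
Render 3: 24→31, due 33, tardiness 0
Render 4: 31→36, due 37, tardiness 0
Render 6: 36→39, due 38, tardiness 1
Render 1: 39→47, due 40, tardiness 7
Render 5: 47→63, due 53, tardiness 10
Maximum = 10.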